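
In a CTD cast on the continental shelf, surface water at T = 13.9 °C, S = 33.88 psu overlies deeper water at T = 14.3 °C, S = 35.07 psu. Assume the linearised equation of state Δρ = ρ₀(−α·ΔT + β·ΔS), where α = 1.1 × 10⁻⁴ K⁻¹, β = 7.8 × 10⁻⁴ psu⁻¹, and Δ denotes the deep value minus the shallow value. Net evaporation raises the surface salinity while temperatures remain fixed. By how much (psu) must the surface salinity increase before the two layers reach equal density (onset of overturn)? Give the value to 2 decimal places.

Neutral buoyancy requires −α(T_deep − T_surf) + β(S_deep − S_surf′) = 0.
S_surf′ = S_deep − (α/β)·ΔT = 35.07 − (1.1 × 10⁻⁴/7.8 × 10⁻⁴)·(+0.4) = 35.0136 psu.
Increase required: 35.0136 − 33.88 = 1.1336 psu.

1.13 psu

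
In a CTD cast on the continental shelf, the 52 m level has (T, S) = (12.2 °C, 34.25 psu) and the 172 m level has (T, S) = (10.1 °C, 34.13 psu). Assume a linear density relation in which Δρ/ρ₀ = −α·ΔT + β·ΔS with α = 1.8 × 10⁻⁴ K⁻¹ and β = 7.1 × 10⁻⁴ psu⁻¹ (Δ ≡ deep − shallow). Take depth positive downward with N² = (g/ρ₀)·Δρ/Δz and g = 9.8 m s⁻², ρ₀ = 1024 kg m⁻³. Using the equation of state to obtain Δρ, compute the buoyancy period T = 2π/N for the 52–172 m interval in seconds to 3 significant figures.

ΔT = -2.1 K, ΔS = -0.12 psu (deep − shallow).
Δρ/ρ₀ = −αΔT + βΔS = 3.78 × 10⁻⁴ − 8.52 × 10⁻⁵ = 2.928 × 10⁻⁴, so Δρ ≈ 0.2998 kg m⁻³.
N² = (g/ρ₀)·Δρ/Δz = g·(Δρ/ρ₀)/Δz = 9.8 × 2.928 × 10⁻⁴ / 120 = 2.3912 × 10⁻⁵ s⁻².
N = √(2.3912 × 10⁻⁵) = 4.8900 × 10⁻³ rad s⁻¹ → T = 2π/N = 1.2849 × 10³ s ≈ 1.28 × 10³ s.

1.28 × 10³ s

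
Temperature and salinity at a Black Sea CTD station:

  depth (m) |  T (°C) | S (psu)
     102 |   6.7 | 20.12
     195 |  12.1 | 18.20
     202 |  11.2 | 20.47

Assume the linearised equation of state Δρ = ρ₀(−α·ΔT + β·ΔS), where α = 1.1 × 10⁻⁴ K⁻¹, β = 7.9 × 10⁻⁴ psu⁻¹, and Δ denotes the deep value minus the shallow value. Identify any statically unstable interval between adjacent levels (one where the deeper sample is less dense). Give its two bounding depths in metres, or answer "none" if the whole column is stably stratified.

Evaluate Δρ/ρ₀ = −αΔT + βΔS across each adjacent pair:
  102–195 m: −αΔT+βΔS = −(1.1 × 10⁻⁴)(+5.4)+(7.9 × 10⁻⁴)(-1.92) = -2.1 × 10⁻³ → UNSTABLE
  195–202 m: −αΔT+βΔS = −(1.1 × 10⁻⁴)(-0.9)+(7.9 × 10⁻⁴)(+2.27) = 1.9 × 10⁻³ → stable
The 102–195 m interval has Δρ < 0: lighter water underlies denser water.

102–195 m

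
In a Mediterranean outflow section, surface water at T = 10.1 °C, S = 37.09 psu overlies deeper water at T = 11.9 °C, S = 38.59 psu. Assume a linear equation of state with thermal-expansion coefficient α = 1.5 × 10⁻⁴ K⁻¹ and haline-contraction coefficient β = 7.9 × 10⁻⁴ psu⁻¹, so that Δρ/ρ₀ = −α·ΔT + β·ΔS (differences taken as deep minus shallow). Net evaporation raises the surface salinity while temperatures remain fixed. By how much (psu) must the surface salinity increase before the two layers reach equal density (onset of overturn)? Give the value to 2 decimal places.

1.16 psu

Neutral buoyancy requires −α(T_deep − T_surf) + β(S_deep − S_surf′) = 0.
S_surf′ = S_deep − (α/β)·ΔT = 38.59 − (1.5 × 10⁻⁴/7.9 × 10⁻⁴)·(+1.8) = 38.2482 psu.
Increase required: 38.2482 − 37.09 = 1.1582 psu.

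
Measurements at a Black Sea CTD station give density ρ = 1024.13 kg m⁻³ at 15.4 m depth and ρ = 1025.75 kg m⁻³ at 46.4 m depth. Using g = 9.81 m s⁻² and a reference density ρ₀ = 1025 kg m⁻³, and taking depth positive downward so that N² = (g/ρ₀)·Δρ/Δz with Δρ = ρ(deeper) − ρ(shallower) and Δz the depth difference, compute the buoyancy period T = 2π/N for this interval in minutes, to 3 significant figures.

4.68 min

Δρ = 1025.75 − 1024.13 = 1.62 kg m⁻³ over Δz = 46.4 − 15.4 = 31 m.
N² = (9.81/1025) × (1.62/31) = 5.0015 × 10⁻⁴ s⁻².
N = √(5.0015 × 10⁻⁴) = 0.022364 rad s⁻¹, so T = 2π/N = 280.95 s = 4.6825 min ≈ 4.68 min.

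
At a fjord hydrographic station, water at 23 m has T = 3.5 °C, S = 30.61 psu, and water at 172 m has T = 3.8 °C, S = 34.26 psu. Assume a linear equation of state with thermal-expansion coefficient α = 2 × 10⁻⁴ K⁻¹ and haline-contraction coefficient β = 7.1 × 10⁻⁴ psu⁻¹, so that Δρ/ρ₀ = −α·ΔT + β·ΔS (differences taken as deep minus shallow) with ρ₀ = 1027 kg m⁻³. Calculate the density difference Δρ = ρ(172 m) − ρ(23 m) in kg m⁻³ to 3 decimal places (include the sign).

ΔT = +0.3 K, ΔS = +3.65 psu (deep − shallow).
Δρ/ρ₀ = −(2 × 10⁻⁴)(+0.3) + (7.1 × 10⁻⁴)(+3.65) = 2.5315 × 10⁻³.
Δρ = 1027 × (2.5315 × 10⁻³) = +2.600 kg m⁻³.
Positive Δρ: denser below, stable.

+2.600 kg m⁻³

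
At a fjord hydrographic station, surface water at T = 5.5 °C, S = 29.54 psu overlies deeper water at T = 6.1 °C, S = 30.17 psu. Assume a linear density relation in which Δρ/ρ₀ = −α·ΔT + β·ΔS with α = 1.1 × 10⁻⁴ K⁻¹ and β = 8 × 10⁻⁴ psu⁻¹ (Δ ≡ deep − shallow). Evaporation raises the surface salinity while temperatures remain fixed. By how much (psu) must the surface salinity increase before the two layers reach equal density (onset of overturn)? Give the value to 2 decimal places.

0.55 psu

Neutral buoyancy requires −α(T_deep − T_surf) + β(S_deep − S_surf′) = 0.
S_surf′ = S_deep − (α/β)·ΔT = 30.17 − (1.1 × 10⁻⁴/8 × 10⁻⁴)·(+0.6) = 30.0875 psu.
Increase required: 30.0875 − 29.54 = 0.5475 psu.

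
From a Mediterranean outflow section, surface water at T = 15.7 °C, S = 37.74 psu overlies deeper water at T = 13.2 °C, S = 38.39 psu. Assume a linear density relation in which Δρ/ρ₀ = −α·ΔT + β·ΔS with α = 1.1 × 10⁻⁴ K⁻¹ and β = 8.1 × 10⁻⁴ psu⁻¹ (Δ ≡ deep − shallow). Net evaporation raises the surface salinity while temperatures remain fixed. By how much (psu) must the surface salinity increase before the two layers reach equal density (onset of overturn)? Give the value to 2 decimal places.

Neutral buoyancy requires −α(T_deep − T_surf) + β(S_deep − S_surf′) = 0.
S_surf′ = S_deep − (α/β)·ΔT = 38.39 − (1.1 × 10⁻⁴/8.1 × 10⁻⁴)·(-2.5) = 38.7295 psu.
Increase required: 38.7295 − 37.74 = 0.9895 psu.

0.99 psu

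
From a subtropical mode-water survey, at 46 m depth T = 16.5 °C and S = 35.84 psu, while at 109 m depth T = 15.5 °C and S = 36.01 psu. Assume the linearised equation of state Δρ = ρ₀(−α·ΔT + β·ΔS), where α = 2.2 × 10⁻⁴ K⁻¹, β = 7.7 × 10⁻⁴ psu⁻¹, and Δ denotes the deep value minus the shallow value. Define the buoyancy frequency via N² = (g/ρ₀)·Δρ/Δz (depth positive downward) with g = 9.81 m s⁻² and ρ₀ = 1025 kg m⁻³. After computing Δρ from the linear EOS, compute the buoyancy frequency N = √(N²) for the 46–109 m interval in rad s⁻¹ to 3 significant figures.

7.39 × 10⁻³ rad s⁻¹

ΔT = -1.0 K, ΔS = +0.17 psu (deep − shallow).
Δρ/ρ₀ = −αΔT + βΔS = 2.20 × 10⁻⁴ + 1.309 × 10⁻⁴ = 3.509 × 10⁻⁴, so Δρ ≈ 0.3597 kg m⁻³.
N² = (g/ρ₀)·Δρ/Δz = g·(Δρ/ρ₀)/Δz = 9.81 × 3.509 × 10⁻⁴ / 63 = 5.4640 × 10⁻⁵ s⁻².
N = √(5.4640 × 10⁻⁵) = 7.3919 × 10⁻³ rad s⁻¹ ≈ 7.39 × 10⁻³ rad s⁻¹.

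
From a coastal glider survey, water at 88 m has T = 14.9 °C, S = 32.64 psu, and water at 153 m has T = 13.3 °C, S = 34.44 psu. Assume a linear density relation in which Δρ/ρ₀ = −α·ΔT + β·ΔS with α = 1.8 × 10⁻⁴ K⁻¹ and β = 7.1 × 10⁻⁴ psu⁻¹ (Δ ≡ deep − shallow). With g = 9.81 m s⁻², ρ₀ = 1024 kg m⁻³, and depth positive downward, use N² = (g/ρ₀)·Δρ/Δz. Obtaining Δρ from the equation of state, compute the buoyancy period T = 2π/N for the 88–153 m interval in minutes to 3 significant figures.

6.81 min

ΔT = -1.6 K, ΔS = +1.80 psu (deep − shallow).
Δρ/ρ₀ = −αΔT + βΔS = 2.88 × 10⁻⁴ + 1.278 × 10⁻³ = 1.566 × 10⁻³, so Δρ ≈ 1.604 kg m⁻³.
N² = (g/ρ₀)·Δρ/Δz = g·(Δρ/ρ₀)/Δz = 9.81 × 1.566 × 10⁻³ / 65 = 2.3635 × 10⁻⁴ s⁻².
N = √(2.3635 × 10⁻⁴) = 0.015374 rad s⁻¹ → T = 2π/N = 408.69 s = 6.8115 min ≈ 6.81 min.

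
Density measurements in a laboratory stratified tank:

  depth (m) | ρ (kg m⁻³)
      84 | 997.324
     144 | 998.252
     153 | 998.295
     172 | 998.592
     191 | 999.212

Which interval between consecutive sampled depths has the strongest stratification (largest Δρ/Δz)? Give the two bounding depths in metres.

Compute the density gradient over each adjacent pair:
  84–144 m: Δρ/Δz = 0.928/60 = 0.015 kg m⁻⁴
  144–153 m: Δρ/Δz = 0.043/9 = 4.8 × 10⁻³ kg m⁻⁴
  153–172 m: Δρ/Δz = 0.297/19 = 0.016 kg m⁻⁴
  172–191 m: Δρ/Δz = 0.620/19 = 0.033 kg m⁻⁴
The largest gradient is in the 172–191 m interval — the pycnocline.

172–191 m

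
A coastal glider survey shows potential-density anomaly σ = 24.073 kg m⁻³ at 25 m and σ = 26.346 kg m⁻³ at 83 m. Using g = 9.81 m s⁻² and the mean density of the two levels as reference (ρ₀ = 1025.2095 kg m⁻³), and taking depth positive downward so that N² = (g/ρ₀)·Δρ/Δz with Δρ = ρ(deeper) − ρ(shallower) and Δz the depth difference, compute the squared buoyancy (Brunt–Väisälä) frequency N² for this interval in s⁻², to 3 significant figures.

3.75 × 10⁻⁴ s⁻²

Δρ = 1026.346 − 1024.073 = 2.273 kg m⁻³ over Δz = 83 − 25 = 58 m.
N² = (9.81/1025.2095) × (2.273/58) = 3.7500 × 10⁻⁴ s⁻² ≈ 3.75 × 10⁻⁴ s⁻².
Since Δρ > 0 the layer is stably stratified.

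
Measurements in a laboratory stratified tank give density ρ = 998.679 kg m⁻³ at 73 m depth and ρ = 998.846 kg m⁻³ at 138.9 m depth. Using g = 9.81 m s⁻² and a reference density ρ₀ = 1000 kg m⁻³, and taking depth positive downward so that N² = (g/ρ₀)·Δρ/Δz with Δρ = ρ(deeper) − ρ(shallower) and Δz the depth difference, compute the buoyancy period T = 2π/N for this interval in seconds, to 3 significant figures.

1.26 × 10³ s

Δρ = 998.846 − 998.679 = 0.167 kg m⁻³ over Δz = 138.9 − 73 = 65.9 m.
N² = (9.81/1000) × (0.167/65.9) = 2.4860 × 10⁻⁵ s⁻².
N = √(2.4860 × 10⁻⁵) = 4.9860 × 10⁻³ rad s⁻¹, so T = 2π/N = 1.2602 × 10³ s ≈ 1.26 × 10³ s.
Since Δρ > 0 the layer is stably stratified.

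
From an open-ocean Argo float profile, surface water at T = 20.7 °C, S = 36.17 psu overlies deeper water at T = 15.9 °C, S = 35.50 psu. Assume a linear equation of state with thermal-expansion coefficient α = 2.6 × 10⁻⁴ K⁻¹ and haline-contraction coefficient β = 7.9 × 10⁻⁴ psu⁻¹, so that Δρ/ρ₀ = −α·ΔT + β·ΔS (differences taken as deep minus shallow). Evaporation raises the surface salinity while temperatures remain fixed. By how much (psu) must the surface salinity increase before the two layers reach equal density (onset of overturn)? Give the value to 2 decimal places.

Neutral buoyancy requires −α(T_deep − T_surf) + β(S_deep − S_surf′) = 0.
S_surf′ = S_deep − (α/β)·ΔT = 35.50 − (2.6 × 10⁻⁴/7.9 × 10⁻⁴)·(-4.8) = 37.0797 psu.
Increase required: 37.0797 − 36.17 = 0.9097 psu.

0.91 psu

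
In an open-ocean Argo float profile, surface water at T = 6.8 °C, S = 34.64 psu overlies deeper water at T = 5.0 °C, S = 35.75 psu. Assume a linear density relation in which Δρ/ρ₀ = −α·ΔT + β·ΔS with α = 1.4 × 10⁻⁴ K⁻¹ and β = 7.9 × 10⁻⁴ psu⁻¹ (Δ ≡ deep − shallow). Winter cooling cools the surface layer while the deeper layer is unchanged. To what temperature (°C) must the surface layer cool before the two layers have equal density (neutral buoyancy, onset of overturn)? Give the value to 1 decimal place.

Neutral buoyancy requires Δρ = 0, i.e. −α(T_deep − T_surf′) + β(S_deep − S_surf) = 0.
T_surf′ = T_deep − (β/α)·ΔS = 5.0 − (7.9 × 10⁻⁴/1.4 × 10⁻⁴)·(+1.11) = -1.264 °C.
Cooling required: 6.8 − (-1.264) = 8.064 °C.

-1.3 °C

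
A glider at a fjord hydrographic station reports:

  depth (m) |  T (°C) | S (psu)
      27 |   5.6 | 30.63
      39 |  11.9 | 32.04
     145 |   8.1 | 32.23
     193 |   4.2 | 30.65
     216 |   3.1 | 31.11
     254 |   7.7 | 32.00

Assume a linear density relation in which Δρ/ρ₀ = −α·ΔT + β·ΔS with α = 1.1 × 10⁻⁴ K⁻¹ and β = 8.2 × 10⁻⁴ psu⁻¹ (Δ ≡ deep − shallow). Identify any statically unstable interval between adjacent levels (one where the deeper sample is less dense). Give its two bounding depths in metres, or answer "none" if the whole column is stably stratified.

145–193 m

Evaluate Δρ/ρ₀ = −αΔT + βΔS across each adjacent pair:
  27–39 m: −αΔT+βΔS = −(1.1 × 10⁻⁴)(+6.3)+(8.2 × 10⁻⁴)(+1.41) = 4.6 × 10⁻⁴ → stable
  39–145 m: −αΔT+βΔS = −(1.1 × 10⁻⁴)(-3.8)+(8.2 × 10⁻⁴)(+0.19) = 5.7 × 10⁻⁴ → stable
  145–193 m: −αΔT+βΔS = −(1.1 × 10⁻⁴)(-3.9)+(8.2 × 10⁻⁴)(-1.58) = -8.7 × 10⁻⁴ → UNSTABLE
  193–216 m: −αΔT+βΔS = −(1.1 × 10⁻⁴)(-1.1)+(8.2 × 10⁻⁴)(+0.46) = 5.0 × 10⁻⁴ → stable
  216–254 m: −αΔT+βΔS = −(1.1 × 10⁻⁴)(+4.6)+(8.2 × 10⁻⁴)(+0.89) = 2.2 × 10⁻⁴ → stable
The 145–193 m interval has Δρ < 0: lighter water underlies denser water.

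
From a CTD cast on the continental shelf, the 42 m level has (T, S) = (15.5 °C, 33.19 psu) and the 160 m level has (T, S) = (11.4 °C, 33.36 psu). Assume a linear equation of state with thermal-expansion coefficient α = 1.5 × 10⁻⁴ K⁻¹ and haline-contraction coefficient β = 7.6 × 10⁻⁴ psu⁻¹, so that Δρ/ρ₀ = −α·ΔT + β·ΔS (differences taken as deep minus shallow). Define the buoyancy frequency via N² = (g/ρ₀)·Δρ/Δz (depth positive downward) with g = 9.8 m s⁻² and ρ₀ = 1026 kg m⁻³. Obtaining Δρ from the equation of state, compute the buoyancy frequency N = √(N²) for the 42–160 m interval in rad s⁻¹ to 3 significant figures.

7.86 × 10⁻³ rad s⁻¹

ΔT = -4.1 K, ΔS = +0.17 psu (deep − shallow).
Δρ/ρ₀ = −αΔT + βΔS = 6.15 × 10⁻⁴ + 1.292 × 10⁻⁴ = 7.442 × 10⁻⁴, so Δρ ≈ 0.7635 kg m⁻³.
N² = (g/ρ₀)·Δρ/Δz = g·(Δρ/ρ₀)/Δz = 9.8 × 7.442 × 10⁻⁴ / 118 = 6.1806 × 10⁻⁵ s⁻².
N = √(6.1806 × 10⁻⁵) = 7.8617 × 10⁻³ rad s⁻¹ ≈ 7.86 × 10⁻³ rad s⁻¹.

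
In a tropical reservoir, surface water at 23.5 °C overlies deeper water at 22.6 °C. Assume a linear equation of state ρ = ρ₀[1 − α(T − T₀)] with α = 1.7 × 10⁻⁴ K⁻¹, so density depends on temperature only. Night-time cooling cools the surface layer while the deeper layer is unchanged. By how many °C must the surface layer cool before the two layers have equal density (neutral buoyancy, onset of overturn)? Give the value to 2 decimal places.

0.90 °C

With temperature the only control, equal density requires T_surf′ = T_deep.
T_surf′ = 22.6 °C.
Cooling required: 23.5 − 22.6 = 0.90 °C.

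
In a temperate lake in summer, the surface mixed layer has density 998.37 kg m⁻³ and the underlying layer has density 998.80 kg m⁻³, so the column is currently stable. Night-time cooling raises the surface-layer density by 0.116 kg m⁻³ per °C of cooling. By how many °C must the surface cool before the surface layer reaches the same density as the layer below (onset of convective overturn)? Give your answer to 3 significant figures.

Density deficit of the surface layer: 998.80 − 998.37 = 0.43 kg m⁻³.
Required change = 0.43 / 0.116 = 3.71 °C.

3.71 °C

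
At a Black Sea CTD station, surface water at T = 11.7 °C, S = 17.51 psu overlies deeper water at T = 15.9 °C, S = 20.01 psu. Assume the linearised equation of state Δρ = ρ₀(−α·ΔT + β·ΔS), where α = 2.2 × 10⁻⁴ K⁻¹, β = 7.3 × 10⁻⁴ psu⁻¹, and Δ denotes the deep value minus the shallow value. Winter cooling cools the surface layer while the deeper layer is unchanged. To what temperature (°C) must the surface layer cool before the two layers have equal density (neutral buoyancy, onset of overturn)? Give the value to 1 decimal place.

7.6 °C

Neutral buoyancy requires Δρ = 0, i.e. −α(T_deep − T_surf′) + β(S_deep − S_surf) = 0.
T_surf′ = T_deep − (β/α)·ΔS = 15.9 − (7.3 × 10⁻⁴/2.2 × 10⁻⁴)·(+2.50) = 7.605 °C.
Cooling required: 11.7 − (7.605) = 4.095 °C.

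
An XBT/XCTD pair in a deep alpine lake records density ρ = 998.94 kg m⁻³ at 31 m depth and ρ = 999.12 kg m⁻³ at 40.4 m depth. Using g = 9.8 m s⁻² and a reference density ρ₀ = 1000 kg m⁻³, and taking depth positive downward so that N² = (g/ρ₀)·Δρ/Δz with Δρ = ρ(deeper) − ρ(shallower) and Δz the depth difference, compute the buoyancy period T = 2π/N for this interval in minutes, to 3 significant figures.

7.64 min

Δρ = 999.12 − 998.94 = 0.18 kg m⁻³ over Δz = 40.4 − 31 = 9.4 m.
N² = (9.8/1000) × (0.18/9.4) = 1.8766 × 10⁻⁴ s⁻².
N = √(1.8766 × 10⁻⁴) = 0.013699 rad s⁻¹, so T = 2π/N = 458.66 s = 7.6443 min ≈ 7.64 min.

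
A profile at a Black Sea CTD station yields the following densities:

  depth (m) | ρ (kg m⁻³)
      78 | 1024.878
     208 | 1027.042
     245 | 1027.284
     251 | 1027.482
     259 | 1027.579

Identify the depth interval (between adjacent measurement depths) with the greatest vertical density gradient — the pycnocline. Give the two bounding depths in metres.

245–251 m

Compute the density gradient over each adjacent pair:
  78–208 m: Δρ/Δz = 2.164/130 = 0.017 kg m⁻⁴
  208–245 m: Δρ/Δz = 0.242/37 = 6.5 × 10⁻³ kg m⁻⁴
  245–251 m: Δρ/Δz = 0.198/6 = 0.033 kg m⁻⁴
  251–259 m: Δρ/Δz = 0.097/8 = 0.012 kg m⁻⁴
The largest gradient is in the 245–251 m interval — the pycnocline.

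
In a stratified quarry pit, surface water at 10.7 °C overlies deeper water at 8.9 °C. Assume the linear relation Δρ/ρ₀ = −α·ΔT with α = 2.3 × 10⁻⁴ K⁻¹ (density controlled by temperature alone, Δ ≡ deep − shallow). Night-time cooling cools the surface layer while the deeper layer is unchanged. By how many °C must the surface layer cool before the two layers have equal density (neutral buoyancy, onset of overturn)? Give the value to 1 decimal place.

1.8 °C

With temperature the only control, equal density requires T_surf′ = T_deep.
T_surf′ = 8.9 °C.
Cooling required: 10.7 − 8.9 = 1.8 °C.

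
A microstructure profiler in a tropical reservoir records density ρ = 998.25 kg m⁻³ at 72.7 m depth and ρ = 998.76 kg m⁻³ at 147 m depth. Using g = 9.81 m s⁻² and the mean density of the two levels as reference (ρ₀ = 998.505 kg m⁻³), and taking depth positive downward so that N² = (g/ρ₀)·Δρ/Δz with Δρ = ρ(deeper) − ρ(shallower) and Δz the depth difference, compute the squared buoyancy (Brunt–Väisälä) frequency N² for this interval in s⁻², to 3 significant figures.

6.74 × 10⁻⁵ s⁻²

Δρ = 998.76 − 998.25 = 0.51 kg m⁻³ over Δz = 147 − 72.7 = 74.3 m.
N² = (9.81/998.505) × (0.51/74.3) = 6.7437 × 10⁻⁵ s⁻² ≈ 6.74 × 10⁻⁵ s⁻².
Since Δρ > 0 the layer is stably stratified.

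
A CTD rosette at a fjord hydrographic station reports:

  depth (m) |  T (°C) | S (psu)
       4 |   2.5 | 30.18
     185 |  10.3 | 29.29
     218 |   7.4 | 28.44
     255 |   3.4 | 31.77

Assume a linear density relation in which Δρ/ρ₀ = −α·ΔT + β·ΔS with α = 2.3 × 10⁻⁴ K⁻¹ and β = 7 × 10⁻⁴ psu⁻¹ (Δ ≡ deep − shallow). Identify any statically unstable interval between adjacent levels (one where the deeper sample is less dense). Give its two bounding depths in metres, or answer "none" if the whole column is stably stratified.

Evaluate Δρ/ρ₀ = −αΔT + βΔS across each adjacent pair:
  4–185 m: −αΔT+βΔS = −(2.3 × 10⁻⁴)(+7.8)+(7 × 10⁻⁴)(-0.89) = -2.4 × 10⁻³ → UNSTABLE
  185–218 m: −αΔT+βΔS = −(2.3 × 10⁻⁴)(-2.9)+(7 × 10⁻⁴)(-0.85) = 7.2 × 10⁻⁵ → stable
  218–255 m: −αΔT+βΔS = −(2.3 × 10⁻⁴)(-4.0)+(7 × 10⁻⁴)(+3.33) = 3.3 × 10⁻³ → stable
The 4–185 m interval has Δρ < 0: lighter water underlies denser water.

4–185 m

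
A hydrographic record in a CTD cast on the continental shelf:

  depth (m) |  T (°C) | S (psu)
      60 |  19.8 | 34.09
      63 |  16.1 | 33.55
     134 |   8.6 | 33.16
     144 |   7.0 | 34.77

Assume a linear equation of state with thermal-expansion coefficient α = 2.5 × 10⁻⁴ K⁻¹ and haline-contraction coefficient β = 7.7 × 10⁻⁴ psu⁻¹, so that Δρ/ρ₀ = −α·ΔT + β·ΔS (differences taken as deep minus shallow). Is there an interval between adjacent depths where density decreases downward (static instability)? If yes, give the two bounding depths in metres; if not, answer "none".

Evaluate Δρ/ρ₀ = −αΔT + βΔS across each adjacent pair:
  60–63 m: −αΔT+βΔS = −(2.5 × 10⁻⁴)(-3.7)+(7.7 × 10⁻⁴)(-0.54) = 5.1 × 10⁻⁴ → stable
  63–134 m: −αΔT+βΔS = −(2.5 × 10⁻⁴)(-7.5)+(7.7 × 10⁻⁴)(-0.39) = 1.6 × 10⁻³ → stable
  134–144 m: −αΔT+βΔS = −(2.5 × 10⁻⁴)(-1.6)+(7.7 × 10⁻⁴)(+1.61) = 1.6 × 10⁻³ → stable
Every interval has Δρ > 0: the column is stably stratified throughout.

none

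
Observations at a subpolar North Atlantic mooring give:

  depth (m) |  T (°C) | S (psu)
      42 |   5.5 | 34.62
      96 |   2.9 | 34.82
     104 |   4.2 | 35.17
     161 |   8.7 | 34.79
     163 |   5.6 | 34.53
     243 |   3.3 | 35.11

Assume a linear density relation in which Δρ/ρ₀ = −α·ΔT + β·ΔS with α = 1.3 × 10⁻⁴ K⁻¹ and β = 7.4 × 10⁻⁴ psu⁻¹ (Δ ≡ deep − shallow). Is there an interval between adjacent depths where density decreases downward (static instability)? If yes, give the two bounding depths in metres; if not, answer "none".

104–161 m

Evaluate Δρ/ρ₀ = −αΔT + βΔS across each adjacent pair:
  42–96 m: −αΔT+βΔS = −(1.3 × 10⁻⁴)(-2.6)+(7.4 × 10⁻⁴)(+0.20) = 4.9 × 10⁻⁴ → stable
  96–104 m: −αΔT+βΔS = −(1.3 × 10⁻⁴)(+1.3)+(7.4 × 10⁻⁴)(+0.35) = 9.0 × 10⁻⁵ → stable
  104–161 m: −αΔT+βΔS = −(1.3 × 10⁻⁴)(+4.5)+(7.4 × 10⁻⁴)(-0.38) = -8.7 × 10⁻⁴ → UNSTABLE
  161–163 m: −αΔT+βΔS = −(1.3 × 10⁻⁴)(-3.1)+(7.4 × 10⁻⁴)(-0.26) = 2.1 × 10⁻⁴ → stable
  163–243 m: −αΔT+βΔS = −(1.3 × 10⁻⁴)(-2.3)+(7.4 × 10⁻⁴)(+0.58) = 7.3 × 10⁻⁴ → stable
The 104–161 m interval has Δρ < 0: lighter water underlies denser water.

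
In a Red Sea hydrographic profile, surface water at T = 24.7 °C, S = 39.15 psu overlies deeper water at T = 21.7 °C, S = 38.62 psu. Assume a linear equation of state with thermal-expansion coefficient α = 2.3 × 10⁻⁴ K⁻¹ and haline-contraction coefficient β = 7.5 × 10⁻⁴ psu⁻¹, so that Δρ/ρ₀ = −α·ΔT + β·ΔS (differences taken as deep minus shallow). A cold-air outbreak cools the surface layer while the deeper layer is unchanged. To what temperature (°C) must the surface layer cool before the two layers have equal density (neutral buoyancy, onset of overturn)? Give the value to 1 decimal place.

23.4 °C

Neutral buoyancy requires Δρ = 0, i.e. −α(T_deep − T_surf′) + β(S_deep − S_surf) = 0.
T_surf′ = T_deep − (β/α)·ΔS = 21.7 − (7.5 × 10⁻⁴/2.3 × 10⁻⁴)·(-0.53) = 23.428 °C.
Cooling required: 24.7 − (23.428) = 1.272 °C.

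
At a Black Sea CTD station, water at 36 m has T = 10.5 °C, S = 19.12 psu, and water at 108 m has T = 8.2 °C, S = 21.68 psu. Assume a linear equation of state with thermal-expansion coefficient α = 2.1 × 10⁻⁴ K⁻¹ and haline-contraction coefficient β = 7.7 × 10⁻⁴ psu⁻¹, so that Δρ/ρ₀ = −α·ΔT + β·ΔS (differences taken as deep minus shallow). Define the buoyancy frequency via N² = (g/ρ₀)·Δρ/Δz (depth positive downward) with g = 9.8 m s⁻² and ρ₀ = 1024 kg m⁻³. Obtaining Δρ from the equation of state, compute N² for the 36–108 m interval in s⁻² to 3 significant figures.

ΔT = -2.3 K, ΔS = +2.56 psu (deep − shallow).
Δρ/ρ₀ = −αΔT + βΔS = 4.83 × 10⁻⁴ + 1.9712 × 10⁻³ = 2.4542 × 10⁻³, so Δρ ≈ 2.513 kg m⁻³.
N² = (g/ρ₀)·Δρ/Δz = g·(Δρ/ρ₀)/Δz = 9.8 × 2.4542 × 10⁻³ / 72 = 3.3404 × 10⁻⁴ s⁻² ≈ 3.34 × 10⁻⁴ s⁻².

3.34 × 10⁻⁴ s⁻²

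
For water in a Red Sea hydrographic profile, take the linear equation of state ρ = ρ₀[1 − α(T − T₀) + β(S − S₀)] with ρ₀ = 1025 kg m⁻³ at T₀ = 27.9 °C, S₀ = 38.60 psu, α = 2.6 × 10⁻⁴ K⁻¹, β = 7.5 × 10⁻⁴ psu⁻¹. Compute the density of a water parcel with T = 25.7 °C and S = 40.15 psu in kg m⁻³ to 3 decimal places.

1026.778 kg m⁻³

T − T₀ = -2.2 K, S − S₀ = +1.55 psu.
Bracket = 1 − α·(-2.2) + β·(+1.55) = 1 + (1.7345 × 10⁻³) = 1.0017345.
ρ = 1025 × 1.0017345 = 1026.778 kg m⁻³.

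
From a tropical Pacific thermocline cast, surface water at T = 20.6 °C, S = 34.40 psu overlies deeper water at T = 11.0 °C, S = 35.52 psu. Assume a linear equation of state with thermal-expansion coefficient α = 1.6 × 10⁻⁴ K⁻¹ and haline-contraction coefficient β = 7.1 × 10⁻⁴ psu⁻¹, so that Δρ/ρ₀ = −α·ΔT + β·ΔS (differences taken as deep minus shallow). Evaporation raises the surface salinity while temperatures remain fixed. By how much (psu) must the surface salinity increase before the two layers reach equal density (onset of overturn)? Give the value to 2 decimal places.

3.28 psu

Neutral buoyancy requires −α(T_deep − T_surf) + β(S_deep − S_surf′) = 0.
S_surf′ = S_deep − (α/β)·ΔT = 35.52 − (1.6 × 10⁻⁴/7.1 × 10⁻⁴)·(-9.6) = 37.6834 psu.
Increase required: 37.6834 − 34.40 = 3.2834 psu.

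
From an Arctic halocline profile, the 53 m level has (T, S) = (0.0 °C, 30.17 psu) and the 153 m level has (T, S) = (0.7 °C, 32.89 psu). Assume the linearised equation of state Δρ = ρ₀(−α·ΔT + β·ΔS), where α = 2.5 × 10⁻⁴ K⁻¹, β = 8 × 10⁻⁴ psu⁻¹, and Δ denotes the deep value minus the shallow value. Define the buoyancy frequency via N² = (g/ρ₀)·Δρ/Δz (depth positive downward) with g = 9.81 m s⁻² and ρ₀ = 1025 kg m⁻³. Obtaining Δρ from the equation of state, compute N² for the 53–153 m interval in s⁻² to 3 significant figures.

1.96 × 10⁻⁴ s⁻²

ΔT = +0.7 K, ΔS = +2.72 psu (deep − shallow).
Δρ/ρ₀ = −αΔT + βΔS = -1.75 × 10⁻⁴ + 2.176 × 10⁻³ = 2.001 × 10⁻³, so Δρ ≈ 2.051 kg m⁻³.
N² = (g/ρ₀)·Δρ/Δz = g·(Δρ/ρ₀)/Δz = 9.81 × 2.001 × 10⁻³ / 100 = 1.9630 × 10⁻⁴ s⁻² ≈ 1.96 × 10⁻⁴ s⁻².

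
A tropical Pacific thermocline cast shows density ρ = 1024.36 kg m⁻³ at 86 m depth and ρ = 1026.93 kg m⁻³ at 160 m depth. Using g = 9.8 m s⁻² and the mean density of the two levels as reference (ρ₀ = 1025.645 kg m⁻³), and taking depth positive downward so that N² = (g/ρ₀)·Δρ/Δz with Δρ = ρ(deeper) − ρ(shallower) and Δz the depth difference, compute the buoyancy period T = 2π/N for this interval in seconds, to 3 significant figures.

Δρ = 1026.93 − 1024.36 = 2.57 kg m⁻³ over Δz = 160 − 86 = 74 m.
N² = (9.8/1025.645) × (2.57/74) = 3.3184 × 10⁻⁴ s⁻².
N = √(3.3184 × 10⁻⁴) = 0.018216 rad s⁻¹, so T = 2π/N = 344.93 s ≈ 345 s.

345 s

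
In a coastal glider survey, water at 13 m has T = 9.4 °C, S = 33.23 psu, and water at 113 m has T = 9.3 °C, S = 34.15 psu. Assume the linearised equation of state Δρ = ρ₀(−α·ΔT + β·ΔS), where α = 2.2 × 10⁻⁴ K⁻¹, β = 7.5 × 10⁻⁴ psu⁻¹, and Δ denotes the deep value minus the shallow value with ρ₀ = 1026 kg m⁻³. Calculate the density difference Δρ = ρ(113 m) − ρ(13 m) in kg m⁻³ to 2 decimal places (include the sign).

ΔT = -0.1 K, ΔS = +0.92 psu (deep − shallow).
Δρ/ρ₀ = −(2.2 × 10⁻⁴)(-0.1) + (7.5 × 10⁻⁴)(+0.92) = 7.12 × 10⁻⁴.
Δρ = 1026 × (7.12 × 10⁻⁴) = +0.73 kg m⁻³.
Positive Δρ: denser below, stable.

+0.73 kg m⁻³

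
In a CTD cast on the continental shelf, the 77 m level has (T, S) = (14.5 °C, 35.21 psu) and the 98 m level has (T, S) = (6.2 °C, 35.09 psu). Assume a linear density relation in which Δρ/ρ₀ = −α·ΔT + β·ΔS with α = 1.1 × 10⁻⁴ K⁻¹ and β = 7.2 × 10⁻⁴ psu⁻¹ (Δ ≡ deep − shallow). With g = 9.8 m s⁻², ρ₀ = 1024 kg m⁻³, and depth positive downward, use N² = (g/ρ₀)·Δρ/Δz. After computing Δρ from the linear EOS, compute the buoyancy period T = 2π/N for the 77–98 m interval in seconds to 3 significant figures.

ΔT = -8.3 K, ΔS = -0.12 psu (deep − shallow).
Δρ/ρ₀ = −αΔT + βΔS = 9.13 × 10⁻⁴ − 8.64 × 10⁻⁵ = 8.266 × 10⁻⁴, so Δρ ≈ 0.8464 kg m⁻³.
N² = (g/ρ₀)·Δρ/Δz = g·(Δρ/ρ₀)/Δz = 9.8 × 8.266 × 10⁻⁴ / 21 = 3.8575 × 10⁻⁴ s⁻².
N = √(3.8575 × 10⁻⁴) = 0.019641 rad s⁻¹ → T = 2π/N = 319.90 s ≈ 320 s.

320 s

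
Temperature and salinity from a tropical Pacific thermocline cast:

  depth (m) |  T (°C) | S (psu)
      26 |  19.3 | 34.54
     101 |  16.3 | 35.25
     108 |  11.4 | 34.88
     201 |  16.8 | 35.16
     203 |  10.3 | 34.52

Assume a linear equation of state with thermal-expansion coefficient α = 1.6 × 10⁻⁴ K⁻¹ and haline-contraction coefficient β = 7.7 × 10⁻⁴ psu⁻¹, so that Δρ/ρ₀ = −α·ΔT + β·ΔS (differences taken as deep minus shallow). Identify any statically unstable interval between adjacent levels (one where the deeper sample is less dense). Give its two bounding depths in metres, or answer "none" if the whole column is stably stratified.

108–201 m

Evaluate Δρ/ρ₀ = −αΔT + βΔS across each adjacent pair:
  26–101 m: −αΔT+βΔS = −(1.6 × 10⁻⁴)(-3.0)+(7.7 × 10⁻⁴)(+0.71) = 1.0 × 10⁻³ → stable
  101–108 m: −αΔT+βΔS = −(1.6 × 10⁻⁴)(-4.9)+(7.7 × 10⁻⁴)(-0.37) = 5.0 × 10⁻⁴ → stable
  108–201 m: −αΔT+βΔS = −(1.6 × 10⁻⁴)(+5.4)+(7.7 × 10⁻⁴)(+0.28) = -6.5 × 10⁻⁴ → UNSTABLE
  201–203 m: −αΔT+βΔS = −(1.6 × 10⁻⁴)(-6.5)+(7.7 × 10⁻⁴)(-0.64) = 5.5 × 10⁻⁴ → stable
The 108–201 m interval has Δρ < 0: lighter water underlies denser water.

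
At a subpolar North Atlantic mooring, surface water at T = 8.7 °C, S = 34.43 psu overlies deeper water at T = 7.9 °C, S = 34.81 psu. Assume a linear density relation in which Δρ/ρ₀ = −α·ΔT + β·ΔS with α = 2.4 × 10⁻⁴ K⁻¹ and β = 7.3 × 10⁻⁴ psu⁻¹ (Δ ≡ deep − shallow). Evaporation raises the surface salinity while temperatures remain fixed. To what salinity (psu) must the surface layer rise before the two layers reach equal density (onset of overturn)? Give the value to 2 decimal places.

35.07 psu

Neutral buoyancy requires −α(T_deep − T_surf) + β(S_deep − S_surf′) = 0.
S_surf′ = S_deep − (α/β)·ΔT = 34.81 − (2.4 × 10⁻⁴/7.3 × 10⁻⁴)·(-0.8) = 35.0730 psu.
Increase required: 35.0730 − 34.43 = 0.6430 psu.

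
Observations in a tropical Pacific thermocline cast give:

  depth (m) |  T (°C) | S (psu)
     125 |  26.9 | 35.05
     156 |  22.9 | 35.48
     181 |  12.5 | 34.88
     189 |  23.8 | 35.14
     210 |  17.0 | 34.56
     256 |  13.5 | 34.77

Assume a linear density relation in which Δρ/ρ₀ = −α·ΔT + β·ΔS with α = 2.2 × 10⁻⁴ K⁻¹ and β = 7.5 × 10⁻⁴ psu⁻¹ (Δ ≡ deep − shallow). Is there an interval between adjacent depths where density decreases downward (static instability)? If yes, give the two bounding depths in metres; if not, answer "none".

Evaluate Δρ/ρ₀ = −αΔT + βΔS across each adjacent pair:
  125–156 m: −αΔT+βΔS = −(2.2 × 10⁻⁴)(-4.0)+(7.5 × 10⁻⁴)(+0.43) = 1.2 × 10⁻³ → stable
  156–181 m: −αΔT+βΔS = −(2.2 × 10⁻⁴)(-10.4)+(7.5 × 10⁻⁴)(-0.60) = 1.8 × 10⁻³ → stable
  181–189 m: −αΔT+βΔS = −(2.2 × 10⁻⁴)(+11.3)+(7.5 × 10⁻⁴)(+0.26) = -2.3 × 10⁻³ → UNSTABLE
  189–210 m: −αΔT+βΔS = −(2.2 × 10⁻⁴)(-6.8)+(7.5 × 10⁻⁴)(-0.58) = 1.1 × 10⁻³ → stable
  210–256 m: −αΔT+βΔS = −(2.2 × 10⁻⁴)(-3.5)+(7.5 × 10⁻⁴)(+0.21) = 9.3 × 10⁻⁴ → stable
The 181–189 m interval has Δρ < 0: lighter water underlies denser water.

181–189 m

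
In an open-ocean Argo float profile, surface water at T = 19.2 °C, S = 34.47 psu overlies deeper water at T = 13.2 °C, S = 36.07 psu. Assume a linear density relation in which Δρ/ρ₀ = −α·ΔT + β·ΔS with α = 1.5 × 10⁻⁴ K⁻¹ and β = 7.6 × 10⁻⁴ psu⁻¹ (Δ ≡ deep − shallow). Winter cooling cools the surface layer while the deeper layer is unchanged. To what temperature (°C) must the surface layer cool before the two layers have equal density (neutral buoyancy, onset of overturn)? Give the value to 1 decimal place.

Neutral buoyancy requires Δρ = 0, i.e. −α(T_deep − T_surf′) + β(S_deep − S_surf) = 0.
T_surf′ = T_deep − (β/α)·ΔS = 13.2 − (7.6 × 10⁻⁴/1.5 × 10⁻⁴)·(+1.60) = 5.093 °C.
Cooling required: 19.2 − (5.093) = 14.107 °C.

5.1 °C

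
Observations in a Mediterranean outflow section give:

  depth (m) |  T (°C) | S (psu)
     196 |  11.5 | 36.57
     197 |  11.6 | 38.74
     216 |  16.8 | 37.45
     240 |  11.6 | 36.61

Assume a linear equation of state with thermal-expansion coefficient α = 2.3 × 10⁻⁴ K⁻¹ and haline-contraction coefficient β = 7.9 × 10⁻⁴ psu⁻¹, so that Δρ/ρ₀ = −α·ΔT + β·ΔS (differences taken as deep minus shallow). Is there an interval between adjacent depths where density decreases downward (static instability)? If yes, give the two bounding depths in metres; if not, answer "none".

Evaluate Δρ/ρ₀ = −αΔT + βΔS across each adjacent pair:
  196–197 m: −αΔT+βΔS = −(2.3 × 10⁻⁴)(+0.1)+(7.9 × 10⁻⁴)(+2.17) = 1.7 × 10⁻³ → stable
  197–216 m: −αΔT+βΔS = −(2.3 × 10⁻⁴)(+5.2)+(7.9 × 10⁻⁴)(-1.29) = -2.2 × 10⁻³ → UNSTABLE
  216–240 m: −αΔT+βΔS = −(2.3 × 10⁻⁴)(-5.2)+(7.9 × 10⁻⁴)(-0.84) = 5.3 × 10⁻⁴ → stable
The 197–216 m interval has Δρ < 0: lighter water underlies denser water.

197–216 m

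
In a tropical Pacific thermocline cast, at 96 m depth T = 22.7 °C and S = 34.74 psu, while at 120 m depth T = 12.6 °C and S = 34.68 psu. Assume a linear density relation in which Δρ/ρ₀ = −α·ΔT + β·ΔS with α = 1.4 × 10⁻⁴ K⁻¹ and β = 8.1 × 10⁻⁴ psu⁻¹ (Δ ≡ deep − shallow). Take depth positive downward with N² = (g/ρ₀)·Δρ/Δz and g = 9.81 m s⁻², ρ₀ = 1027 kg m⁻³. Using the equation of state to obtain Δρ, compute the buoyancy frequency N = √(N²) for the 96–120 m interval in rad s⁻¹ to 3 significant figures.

ΔT = -10.1 K, ΔS = -0.06 psu (deep − shallow).
Δρ/ρ₀ = −αΔT + βΔS = 1.414 × 10⁻³ − 4.86 × 10⁻⁵ = 1.3654 × 10⁻³, so Δρ ≈ 1.402 kg m⁻³.
N² = (g/ρ₀)·Δρ/Δz = g·(Δρ/ρ₀)/Δz = 9.81 × 1.3654 × 10⁻³ / 24 = 5.5811 × 10⁻⁴ s⁻².
N = √(5.5811 × 10⁻⁴) = 0.023624 rad s⁻¹ ≈ 0.0236 rad s⁻¹.

0.0236 rad s⁻¹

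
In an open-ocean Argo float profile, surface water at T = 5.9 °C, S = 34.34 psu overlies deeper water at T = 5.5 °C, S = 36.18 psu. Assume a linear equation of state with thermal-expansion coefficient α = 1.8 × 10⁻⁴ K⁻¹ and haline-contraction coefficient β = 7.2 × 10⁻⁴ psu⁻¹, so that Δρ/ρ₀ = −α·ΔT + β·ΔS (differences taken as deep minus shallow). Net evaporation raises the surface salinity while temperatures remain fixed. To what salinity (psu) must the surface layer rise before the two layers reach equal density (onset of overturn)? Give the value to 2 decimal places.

Neutral buoyancy requires −α(T_deep − T_surf) + β(S_deep − S_surf′) = 0.
S_surf′ = S_deep − (α/β)·ΔT = 36.18 − (1.8 × 10⁻⁴/7.2 × 10⁻⁴)·(-0.4) = 36.2800 psu.
Increase required: 36.2800 − 34.34 = 1.9400 psu.

36.28 psu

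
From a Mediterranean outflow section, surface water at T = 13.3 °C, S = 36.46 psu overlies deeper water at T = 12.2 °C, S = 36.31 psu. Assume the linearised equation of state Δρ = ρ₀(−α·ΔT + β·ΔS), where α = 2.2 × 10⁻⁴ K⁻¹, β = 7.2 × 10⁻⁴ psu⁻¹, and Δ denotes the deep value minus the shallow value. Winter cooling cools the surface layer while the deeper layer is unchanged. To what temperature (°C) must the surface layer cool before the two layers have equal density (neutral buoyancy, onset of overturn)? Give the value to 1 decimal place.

12.7 °C

Neutral buoyancy requires Δρ = 0, i.e. −α(T_deep − T_surf′) + β(S_deep − S_surf) = 0.
T_surf′ = T_deep − (β/α)·ΔS = 12.2 − (7.2 × 10⁻⁴/2.2 × 10⁻⁴)·(-0.15) = 12.691 °C.
Cooling required: 13.3 − (12.691) = 0.609 °C.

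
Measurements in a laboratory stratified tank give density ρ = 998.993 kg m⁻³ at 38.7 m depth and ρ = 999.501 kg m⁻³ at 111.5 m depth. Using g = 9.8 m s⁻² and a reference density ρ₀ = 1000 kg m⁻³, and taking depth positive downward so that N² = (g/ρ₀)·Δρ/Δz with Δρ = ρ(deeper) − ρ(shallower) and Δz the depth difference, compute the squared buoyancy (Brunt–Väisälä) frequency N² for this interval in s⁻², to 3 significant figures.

Δρ = 999.501 − 998.993 = 0.508 kg m⁻³ over Δz = 111.5 − 38.7 = 72.8 m.
N² = (9.8/1000) × (0.508/72.8) = 6.8385 × 10⁻⁵ s⁻² ≈ 6.84 × 10⁻⁵ s⁻².
Since Δρ > 0 the layer is stably stratified.

6.84 × 10⁻⁵ s⁻²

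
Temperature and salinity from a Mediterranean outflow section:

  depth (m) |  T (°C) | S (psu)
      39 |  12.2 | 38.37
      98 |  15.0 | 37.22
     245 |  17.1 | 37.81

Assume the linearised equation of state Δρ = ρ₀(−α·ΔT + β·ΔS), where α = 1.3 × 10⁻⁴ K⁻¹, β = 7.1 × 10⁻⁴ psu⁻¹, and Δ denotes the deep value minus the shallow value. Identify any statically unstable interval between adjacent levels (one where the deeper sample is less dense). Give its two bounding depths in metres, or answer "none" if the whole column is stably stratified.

Evaluate Δρ/ρ₀ = −αΔT + βΔS across each adjacent pair:
  39–98 m: −αΔT+βΔS = −(1.3 × 10⁻⁴)(+2.8)+(7.1 × 10⁻⁴)(-1.15) = -1.2 × 10⁻³ → UNSTABLE
  98–245 m: −αΔT+βΔS = −(1.3 × 10⁻⁴)(+2.1)+(7.1 × 10⁻⁴)(+0.59) = 1.5 × 10⁻⁴ → stable
The 39–98 m interval has Δρ < 0: lighter water underlies denser water.

39–98 m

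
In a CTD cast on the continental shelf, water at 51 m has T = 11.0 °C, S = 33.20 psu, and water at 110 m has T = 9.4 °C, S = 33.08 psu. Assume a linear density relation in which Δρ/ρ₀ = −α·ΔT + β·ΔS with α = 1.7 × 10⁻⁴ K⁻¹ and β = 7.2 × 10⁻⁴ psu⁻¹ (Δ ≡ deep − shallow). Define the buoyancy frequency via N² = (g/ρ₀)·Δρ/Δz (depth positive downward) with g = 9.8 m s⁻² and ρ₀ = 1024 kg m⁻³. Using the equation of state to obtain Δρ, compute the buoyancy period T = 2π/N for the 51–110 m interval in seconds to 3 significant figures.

ΔT = -1.6 K, ΔS = -0.12 psu (deep − shallow).
Δρ/ρ₀ = −αΔT + βΔS = 2.72 × 10⁻⁴ − 8.64 × 10⁻⁵ = 1.856 × 10⁻⁴, so Δρ ≈ 0.1901 kg m⁻³.
N² = (g/ρ₀)·Δρ/Δz = g·(Δρ/ρ₀)/Δz = 9.8 × 1.856 × 10⁻⁴ / 59 = 3.0828 × 10⁻⁵ s⁻².
N = √(3.0828 × 10⁻⁵) = 5.5523 × 10⁻³ rad s⁻¹ → T = 2π/N = 1.1316 × 10³ s ≈ 1.13 × 10³ s.

1.13 × 10³ s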